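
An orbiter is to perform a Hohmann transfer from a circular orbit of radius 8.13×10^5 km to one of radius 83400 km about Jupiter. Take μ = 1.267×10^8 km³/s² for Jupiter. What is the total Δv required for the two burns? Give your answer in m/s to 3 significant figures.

The Hohmann ellipse has a_t = (r₁ + r₂)/2 = 4.482×10^5 km.
At r₁ the circular-orbit speed is v₁ = √(μ/r₁) = 12.484 km/s.
Transfer-orbit speed at r₁ (vis-viva equation): v_a = √[μ(2/r₁ − 1/a_t)] = 5.3851 km/s.
First burn Δv₁ = |v_a − v₁| = 7.099 km/s.
At r₂, v₂ = √(μ/r₂) = 38.977 km/s.
Transfer-orbit speed at r₂: v_p = √[μ(2/r₂ − 1/a_t)] = 52.495 km/s.
Second burn Δv₂ = |v₂ − v_p| = 13.52 km/s.
Total Δv = Δv₁ + Δv₂ = 20.62 km/s.

Δv = 20600 m/s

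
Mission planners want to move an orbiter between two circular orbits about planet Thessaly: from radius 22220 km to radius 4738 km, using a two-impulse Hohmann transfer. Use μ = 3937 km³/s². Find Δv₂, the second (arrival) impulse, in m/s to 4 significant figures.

Transfer-ellipse semi-major axis a_t = (r₁ + r₂)/2 = (22220 + 4738)/2 = 13479 km.
On the circular orbit at r = 4738 km, v_c = √(μ/r) = 0.91156 km/s.
Transfer-orbit speed at the same r (vis-viva, a = a_t): v_t = √[μ(2/r − 1/a_t)] = 1.1704 km/s.
Δv₂ = |v_t − v_c| = |1.1704 − 0.91156| = 0.2588 km/s.

Δv₂ = 258.8 m/s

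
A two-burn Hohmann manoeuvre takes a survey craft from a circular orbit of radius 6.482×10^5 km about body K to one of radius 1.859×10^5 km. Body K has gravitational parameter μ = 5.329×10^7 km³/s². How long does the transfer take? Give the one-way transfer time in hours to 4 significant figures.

Semi-major axis of the transfer orbit: a_t = (6.482×10^5 + 1.859×10^5)/2 = 4.1705×10^5 km.
By Kepler's third law the transfer-orbit period is T = 2π√(a_t³/μ), so t = T/2 = 1.1591×10^5 s.
Converting: 1.1591×10^5 s ÷ 3600 s/hour = 32.20 hours.

t = 32.20 hours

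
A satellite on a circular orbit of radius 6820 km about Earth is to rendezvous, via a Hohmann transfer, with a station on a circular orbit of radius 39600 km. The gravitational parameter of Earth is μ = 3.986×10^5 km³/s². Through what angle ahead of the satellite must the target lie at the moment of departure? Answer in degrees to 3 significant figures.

φ = 99.2°

Semi-major axis of the transfer orbit: a_t = (6820 + 39600)/2 = 23210 km.
Transfer time t = π√(a_t³/μ) = 17595 s.
Target angular speed ω₂ = √(μ/r₂³) = 8.0117×10^-5 rad/s.
Angle swept by the target during transfer: ω₂·t = 1.4097 rad = 80.77°.
Arrival is 180° from departure on the ellipse, so φ = 180° − 80.77° = 99.2°.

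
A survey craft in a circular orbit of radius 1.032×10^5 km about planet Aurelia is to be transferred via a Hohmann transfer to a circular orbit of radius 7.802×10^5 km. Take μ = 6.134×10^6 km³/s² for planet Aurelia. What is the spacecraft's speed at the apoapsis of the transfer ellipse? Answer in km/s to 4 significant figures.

v = 1.355 km/s

Transfer-ellipse semi-major axis a_t = (r₁ + r₂)/2 = (1.032×10^5 + 7.802×10^5)/2 = 4.417×10^5 km.
The apoapsis of the transfer ellipse is at r = 7.802×10^5 km.
Applying v² = μ(2/r − 1/a_t): v = 1.355 km/s.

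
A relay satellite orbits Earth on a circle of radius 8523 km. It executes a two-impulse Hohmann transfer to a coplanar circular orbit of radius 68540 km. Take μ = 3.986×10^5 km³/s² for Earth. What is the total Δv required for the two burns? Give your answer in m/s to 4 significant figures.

Δv = 3560 m/s

Semi-major axis of the transfer orbit: a_t = (8523 + 68540)/2 = 38531.5 km.
At r₁ the circular-orbit speed is v₁ = √(μ/r₁) = 6.8387 km/s.
On the transfer ellipse at r₁, vis-viva gives v_p = √[μ(2/r₁ − 1/a_t)] = 9.1209 km/s.
First burn Δv₁ = |v_p − v₁| = 2.2822 km/s.
At r₂, v₂ = √(μ/r₂) = 2.4116 km/s.
Transfer-orbit speed at r₂: v_a = √[μ(2/r₂ − 1/a_t)] = 1.1342 km/s.
Second burn Δv₂ = |v₂ − v_a| = 1.2774 km/s.
Total Δv = Δv₁ + Δv₂ = 3.560 km/s.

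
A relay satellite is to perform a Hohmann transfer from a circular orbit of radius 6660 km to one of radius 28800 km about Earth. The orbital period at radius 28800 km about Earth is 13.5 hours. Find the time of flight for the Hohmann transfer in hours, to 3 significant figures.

From Kepler's third law T² = 4π²r³/μ at r = 28800 km, T = 13.5 hours = 13.5 × 3600 s = 48600 s: μ = 4π²r³/T² = 3.99268×10^5 km³/s².
Transfer-ellipse semi-major axis a_t = (r₁ + r₂)/2 = (6660 + 28800)/2 = 17730 km.
Half the transfer-orbit period gives t = π√(a_t³/μ) = 11740 s.
Converting: 11740 s ÷ 3600 s/hour = 3.26 hours.

t = 3.26 hours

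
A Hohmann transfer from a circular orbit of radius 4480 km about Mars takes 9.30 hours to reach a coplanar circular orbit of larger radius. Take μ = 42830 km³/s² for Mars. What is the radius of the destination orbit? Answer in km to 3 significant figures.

r₂ = 29400 km

Transfer time t = 9.30 hours = 33480 s, and t = π√(a_t³/μ).
So a_t = (μ t²/π²)^(1/3) = (42830 × (33480)² / π²)^(1/3) = 16944 km.
Since a_t = (r₁ + r₂)/2, r₂ = 2a_t − r₁ = 2×16944 − 4480 = 29408 km.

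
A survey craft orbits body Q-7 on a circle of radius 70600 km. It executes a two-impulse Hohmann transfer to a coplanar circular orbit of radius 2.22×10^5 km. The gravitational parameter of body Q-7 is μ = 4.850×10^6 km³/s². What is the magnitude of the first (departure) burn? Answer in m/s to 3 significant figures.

Δv₁ = 1920 m/s

Transfer-ellipse semi-major axis a_t = (r₁ + r₂)/2 = (70600 + 2.220×10^5)/2 = 1.463×10^5 km.
On the circular orbit at r = 70600 km, v_c = √(μ/r) = 8.288 km/s.
Vis-viva on the transfer ellipse at r = 70600 km gives v_t = √[μ(2/r − 1/a_t)] = 10.21 km/s.
Δv₁ = |v_t − v_c| = |10.21 − 8.288| = 1.922 km/s.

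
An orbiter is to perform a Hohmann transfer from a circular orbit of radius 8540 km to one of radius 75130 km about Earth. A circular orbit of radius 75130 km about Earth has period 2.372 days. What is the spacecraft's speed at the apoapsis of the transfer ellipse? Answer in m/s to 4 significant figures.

From Kepler's third law T² = 4π²r³/μ at r = 75130 km, T = 2.372 days = 2.372 × 86400 s = 2.049408×10^5 s: μ = 4π²r³/T² = 3.98605×10^5 km³/s².
Transfer-ellipse semi-major axis a_t = (r₁ + r₂)/2 = (8540 + 75130)/2 = 41835 km.
The apoapsis of the transfer ellipse is at r = 75130 km.
Applying v² = μ(2/r − 1/a_t): v = 1.041 km/s.

v = 1041 m/s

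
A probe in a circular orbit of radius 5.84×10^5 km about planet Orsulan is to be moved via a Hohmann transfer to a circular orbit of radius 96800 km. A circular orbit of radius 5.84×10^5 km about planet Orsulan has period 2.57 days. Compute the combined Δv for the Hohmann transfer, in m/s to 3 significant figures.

Δv = 20300 m/s

From Kepler's third law T² = 4π²r³/μ at r = 5.84×10^5 km, T = 2.57 days = 2.57 × 86400 s = 2.22048×10^5 s: μ = 4π²r³/T² = 1.59479×10^8 km³/s².
Transfer-ellipse semi-major axis a_t = (r₁ + r₂)/2 = (5.840×10^5 + 96800)/2 = 3.404×10^5 km.
Circular speed at r₁: v₁ = √(μ/r₁) = √(1.59479×10^8/5.840×10^5) = 16.525 km/s.
Transfer-orbit speed at r₁ (vis-viva): v_a = √[μ(2/r₁ − 1/a_t)] = 8.8123 km/s.
First burn Δv₁ = |v_a − v₁| = 7.713 km/s.
Circular speed at r₂: v₂ = √(μ/r₂) = 40.59 km/s.
Transfer-orbit speed at r₂: v_p = √[μ(2/r₂ − 1/a_t)] = 53.17 km/s.
Second burn Δv₂ = |v₂ − v_p| = 12.58 km/s.
Δv = Δv₁ + Δv₂ = 7.713 + 12.58 = 20.29 km/s.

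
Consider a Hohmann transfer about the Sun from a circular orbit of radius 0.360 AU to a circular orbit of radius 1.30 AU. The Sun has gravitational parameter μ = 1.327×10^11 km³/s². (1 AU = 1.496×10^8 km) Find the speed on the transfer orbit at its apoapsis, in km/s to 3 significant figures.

In km: r₁ = 0.360 × 1.496×10^8 = 5.3856×10^7 km; r₂ = 1.30 × 1.496×10^8 = 1.9448×10^8 km.
The Hohmann ellipse has a_t = (r₁ + r₂)/2 = 1.24168×10^8 km.
The apoapsis of the transfer ellipse is at r = 1.9448×10^8 km.
Applying v² = μ(2/r − 1/a_t): v = 17.20 km/s.

v = 17.2 km/s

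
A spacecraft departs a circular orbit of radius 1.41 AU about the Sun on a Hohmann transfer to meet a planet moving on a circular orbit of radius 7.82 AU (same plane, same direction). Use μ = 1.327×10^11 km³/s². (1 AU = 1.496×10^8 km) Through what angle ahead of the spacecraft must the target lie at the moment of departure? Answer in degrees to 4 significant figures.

In km: r₁ = 1.41 × 1.496×10^8 = 2.10936×10^8 km; r₂ = 7.82 × 1.496×10^8 = 1.169872×10^9 km.
Semi-major axis of the transfer orbit: a_t = (2.10936×10^8 + 1.169872×10^9)/2 = 6.90404×10^8 km.
Transfer time t = π√(a_t³/μ) = 1.5645×10^8 s.
Target angular speed ω₂ = √(μ/r₂³) = 9.1039×10^-9 rad/s.
Angle swept by the target during transfer: ω₂·t = 1.4243 rad = 81.61°.
The spacecraft traverses 180° on the transfer ellipse, so the target must lead by 180° − 81.61° = 98.39°.

φ = 98.39°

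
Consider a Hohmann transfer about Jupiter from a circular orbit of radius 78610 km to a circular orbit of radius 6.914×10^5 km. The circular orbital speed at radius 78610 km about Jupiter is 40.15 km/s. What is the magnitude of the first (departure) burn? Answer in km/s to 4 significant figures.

From the circular-orbit relation v² = μ/r at r = 78610 km: μ = v²r = (40.15)² × 78610 = 1.26721×10^8 km³/s².
Transfer-ellipse semi-major axis a_t = (r₁ + r₂)/2 = (78610 + 6.914×10^5)/2 = 3.85005×10^5 km.
Circular speed at r = 78610 km: v_c = √(μ/r) = 40.15 km/s.
Transfer-orbit speed at the same r (vis-viva, a = a_t): v_t = √[μ(2/r − 1/a_t)] = 53.80 km/s.
Δv₁ = |v_t − v_c| = |53.80 − 40.15| = 13.65 km/s.

Δv₁ = 13.65 km/s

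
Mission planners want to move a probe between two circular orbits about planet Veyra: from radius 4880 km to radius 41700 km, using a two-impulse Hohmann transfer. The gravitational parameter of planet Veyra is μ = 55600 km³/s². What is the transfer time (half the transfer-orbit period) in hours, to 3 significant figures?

t = 13.2 hours

Transfer-ellipse semi-major axis a_t = (r₁ + r₂)/2 = (4880 + 41700)/2 = 23290 km.
By Kepler's third law the transfer-orbit period is T = 2π√(a_t³/μ), so t = T/2 = 47360 s.
Converting: 47360 s ÷ 3600 s/hour = 13.2 hours.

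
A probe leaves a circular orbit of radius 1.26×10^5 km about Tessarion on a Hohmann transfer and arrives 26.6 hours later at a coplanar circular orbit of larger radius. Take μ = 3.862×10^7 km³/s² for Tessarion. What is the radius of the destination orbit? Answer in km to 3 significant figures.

Transfer time t = 26.6 hours = 95760 s, and t = π√(a_t³/μ).
So a_t = (μ t²/π²)^(1/3) = (3.862×10^7 × (95760)² / π²)^(1/3) = 3.2983×10^5 km.
Since a_t = (r₁ + r₂)/2, r₂ = 2a_t − r₁ = 2×3.2983×10^5 − 1.260×10^5 = 5.3366×10^5 km.

r₂ = 5.34×10^5 km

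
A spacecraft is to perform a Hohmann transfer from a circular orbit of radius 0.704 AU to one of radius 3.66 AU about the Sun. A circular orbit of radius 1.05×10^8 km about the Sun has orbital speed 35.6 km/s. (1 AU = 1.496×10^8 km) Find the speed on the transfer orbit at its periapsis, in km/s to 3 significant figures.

v = 46.0 km/s

From the circular-orbit relation v² = μ/r at r = 1.05×10^8 km: μ = v²r = (35.6)² × 1.05×10^8 = 1.33073×10^11 km³/s².
In km: r₁ = 0.704 × 1.496×10^8 = 1.053184×10^8 km; r₂ = 3.66 × 1.496×10^8 = 5.47536×10^8 km.
Transfer-ellipse semi-major axis a_t = (r₁ + r₂)/2 = (1.053184×10^8 + 5.47536×10^8)/2 = 3.264272×10^8 km.
The periapsis of the transfer ellipse is at r = 1.053184×10^8 km.
Vis-viva: v = √[μ(2/r − 1/a_t)] = √[1.33073×10^11 × (2/1.053184×10^8 − 1/3.264272×10^8)] = 46.04 km/s.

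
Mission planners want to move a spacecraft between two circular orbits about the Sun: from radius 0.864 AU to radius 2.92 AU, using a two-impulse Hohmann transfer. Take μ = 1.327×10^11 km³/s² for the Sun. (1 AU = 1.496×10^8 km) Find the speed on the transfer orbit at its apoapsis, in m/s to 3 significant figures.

In km: r₁ = 0.864 × 1.496×10^8 = 1.292544×10^8 km; r₂ = 2.92 × 1.496×10^8 = 4.36832×10^8 km.
Transfer-ellipse semi-major axis a_t = (r₁ + r₂)/2 = (1.292544×10^8 + 4.36832×10^8)/2 = 2.830432×10^8 km.
The apoapsis of the transfer ellipse is at r = 4.36832×10^8 km.
Applying v² = μ(2/r − 1/a_t): v = 11.78 km/s.

v = 11800 m/s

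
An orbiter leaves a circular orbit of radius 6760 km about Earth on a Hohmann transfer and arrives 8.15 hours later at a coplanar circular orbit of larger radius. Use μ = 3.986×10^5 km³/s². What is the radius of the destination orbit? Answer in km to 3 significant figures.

Transfer time t = 8.15 hours = 29340 s, and t = π√(a_t³/μ).
So a_t = (μ t²/π²)^(1/3) = (3.986×10^5 × (29340)² / π²)^(1/3) = 32638 km.
Since a_t = (r₁ + r₂)/2, r₂ = 2a_t − r₁ = 2×32638 − 6760 = 58516 km.

r₂ = 58500 km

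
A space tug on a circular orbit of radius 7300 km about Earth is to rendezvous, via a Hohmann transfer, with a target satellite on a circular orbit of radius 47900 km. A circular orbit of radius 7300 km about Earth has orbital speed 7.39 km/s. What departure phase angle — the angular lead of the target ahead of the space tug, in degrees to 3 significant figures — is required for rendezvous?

From the circular-orbit relation v² = μ/r at r = 7300 km: μ = v²r = (7.39)² × 7300 = 3.98668×10^5 km³/s².
Transfer-ellipse semi-major axis a_t = (r₁ + r₂)/2 = (7300 + 47900)/2 = 27600 km.
Transfer time t = π√(a_t³/μ) = 22814 s.
The target's mean motion on its circular orbit is ω₂ = √(μ/r₂³) = 6.0229×10^-5 rad/s.
Angle swept by the target during transfer: ω₂·t = 1.3741 rad = 78.73°.
The space tug traverses 180° on the transfer ellipse, so the target must lead by 180° − 78.73° = 101°.

φ = 101°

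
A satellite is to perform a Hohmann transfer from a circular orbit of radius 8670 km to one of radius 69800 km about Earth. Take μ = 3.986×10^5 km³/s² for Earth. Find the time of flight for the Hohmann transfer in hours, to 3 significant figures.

t = 10.7 hours

The Hohmann ellipse has a_t = (r₁ + r₂)/2 = 39235 km.
Half the transfer-orbit period gives t = π√(a_t³/μ) = 38670 s.
Converting: 38670 s ÷ 3600 s/hour = 10.7 hours.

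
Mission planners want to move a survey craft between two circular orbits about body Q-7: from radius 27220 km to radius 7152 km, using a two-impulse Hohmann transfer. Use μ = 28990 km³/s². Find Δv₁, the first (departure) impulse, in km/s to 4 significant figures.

The Hohmann ellipse has a_t = (r₁ + r₂)/2 = 17186 km.
Circular speed at r = 27220 km: v_c = √(μ/r) = 1.032 km/s.
Transfer-orbit speed at the same r (vis-viva, a = a_t): v_t = √[μ(2/r − 1/a_t)] = 0.6657 km/s.
Δv₁ = |v_t − v_c| = |0.6657 − 1.032| = 0.3663 km/s.

Δv₁ = 0.3663 km/s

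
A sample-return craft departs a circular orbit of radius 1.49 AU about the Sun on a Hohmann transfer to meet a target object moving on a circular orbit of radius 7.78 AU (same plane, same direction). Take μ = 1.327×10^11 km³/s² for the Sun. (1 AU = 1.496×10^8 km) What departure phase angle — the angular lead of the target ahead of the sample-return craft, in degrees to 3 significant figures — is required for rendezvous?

In km: r₁ = 1.49 × 1.496×10^8 = 2.22904×10^8 km; r₂ = 7.78 × 1.496×10^8 = 1.163888×10^9 km.
The Hohmann ellipse has a_t = (r₁ + r₂)/2 = 6.93396×10^8 km.
Transfer time t = π√(a_t³/μ) = 1.57466×10^8 s.
The target's mean motion on its circular orbit is ω₂ = √(μ/r₂³) = 9.17421×10^-9 rad/s.
Angle swept by the target during transfer: ω₂·t = 1.4446 rad = 82.77°.
The sample-return craft traverses 180° on the transfer ellipse, so the target must lead by 180° − 82.77° = 97.2°.

φ = 97.2°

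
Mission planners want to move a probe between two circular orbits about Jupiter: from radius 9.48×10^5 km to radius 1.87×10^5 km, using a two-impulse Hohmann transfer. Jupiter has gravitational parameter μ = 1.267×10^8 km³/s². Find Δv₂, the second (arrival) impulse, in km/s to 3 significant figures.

Transfer-ellipse semi-major axis a_t = (r₁ + r₂)/2 = (9.480×10^5 + 1.870×10^5)/2 = 5.675×10^5 km.
Circular speed at r = 1.870×10^5 km: v_c = √(μ/r) = 26.030 km/s.
Vis-viva on the transfer ellipse at r = 1.870×10^5 km gives v_t = √[μ(2/r − 1/a_t)] = 33.643 km/s.
Δv₂ = |v_t − v_c| = |33.643 − 26.030| = 7.613 km/s.

Δv₂ = 7.61 km/s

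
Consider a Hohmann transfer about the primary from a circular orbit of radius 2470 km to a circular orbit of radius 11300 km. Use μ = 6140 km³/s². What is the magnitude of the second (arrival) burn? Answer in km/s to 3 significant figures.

Transfer-ellipse semi-major axis a_t = (r₁ + r₂)/2 = (2470 + 11300)/2 = 6885 km.
On the circular orbit at r = 11300 km, v_c = √(μ/r) = 0.7371 km/s.
Transfer-orbit speed at the same r (vis-viva, a = a_t): v_t = √[μ(2/r − 1/a_t)] = 0.4415 km/s.
Δv₂ = |v_t − v_c| = |0.4415 − 0.7371| = 0.2956 km/s.

Δv₂ = 0.296 km/s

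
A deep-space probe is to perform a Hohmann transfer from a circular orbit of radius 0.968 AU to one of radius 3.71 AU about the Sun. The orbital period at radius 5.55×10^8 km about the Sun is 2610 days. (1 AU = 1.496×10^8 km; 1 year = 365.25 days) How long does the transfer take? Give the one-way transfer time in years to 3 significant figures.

From Kepler's third law T² = 4π²r³/μ at r = 5.55×10^8 km, T = 2610 days = 2610 × 86400 s = 2.25504×10^8 s: μ = 4π²r³/T² = 1.32718×10^11 km³/s².
In km: r₁ = 0.968 × 1.496×10^8 = 1.448128×10^8 km; r₂ = 3.71 × 1.496×10^8 = 5.55016×10^8 km.
Transfer-ellipse semi-major axis a_t = (r₁ + r₂)/2 = (1.448128×10^8 + 5.55016×10^8)/2 = 3.499144×10^8 km.
Half the transfer-orbit period gives t = π√(a_t³/μ) = 5.645×10^7 s.
Converting: 5.645×10^7 s ÷ 3.15576×10^7 s/year (365.25 × 86400) = 1.79 years.

t = 1.79 years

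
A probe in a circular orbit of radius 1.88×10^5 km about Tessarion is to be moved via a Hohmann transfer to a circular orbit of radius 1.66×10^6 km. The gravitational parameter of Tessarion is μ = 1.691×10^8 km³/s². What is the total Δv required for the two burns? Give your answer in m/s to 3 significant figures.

Δv = 15700 m/s

The Hohmann ellipse has a_t = (r₁ + r₂)/2 = 9.240×10^5 km.
At r₁ the circular-orbit speed is v₁ = √(μ/r₁) = 29.99 km/s.
Transfer-orbit speed at r₁ (vis-viva): v_p = √[μ(2/r₁ − 1/a_t)] = 40.20 km/s.
First burn Δv₁ = |v_p − v₁| = 10.21 km/s.
Circular speed at r₂: v₂ = √(μ/r₂) = 10.093 km/s.
Transfer-orbit speed at r₂: v_a = √[μ(2/r₂ − 1/a_t)] = 4.5526 km/s.
Second burn Δv₂ = |v₂ − v_a| = 5.540 km/s.
Total Δv = Δv₁ + Δv₂ = 15.75 km/s.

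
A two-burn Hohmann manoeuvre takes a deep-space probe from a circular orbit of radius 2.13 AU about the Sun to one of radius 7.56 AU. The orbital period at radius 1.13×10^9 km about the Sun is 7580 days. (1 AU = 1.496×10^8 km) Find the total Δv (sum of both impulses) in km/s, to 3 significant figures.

Δv = 8.74 km/s

From Kepler's third law T² = 4π²r³/μ at r = 1.13×10^9 km, T = 7580 days = 7580 × 86400 s = 6.54912×10^8 s: μ = 4π²r³/T² = 1.32810×10^11 km³/s².
In km: r₁ = 2.13 × 1.496×10^8 = 3.18648×10^8 km; r₂ = 7.56 × 1.496×10^8 = 1.130976×10^9 km.
Semi-major axis of the transfer orbit: a_t = (3.18648×10^8 + 1.130976×10^9)/2 = 7.24812×10^8 km.
At r₁ the circular-orbit speed is v₁ = √(μ/r₁) = 20.41545 km/s.
Transfer-orbit speed at r₁ (v² = μ(2/r − 1/a)): v_p = √[μ(2/r₁ − 1/a_t)] = 25.50193 km/s.
First burn Δv₁ = |v_p − v₁| = 5.0865 km/s.
At r₂, v₂ = √(μ/r₂) = 10.8365 km/s.
Transfer-orbit speed at r₂: v_a = √[μ(2/r₂ − 1/a_t)] = 7.18507 km/s.
Second burn Δv₂ = |v₂ − v_a| = 3.6514 km/s.
Δv = Δv₁ + Δv₂ = 5.0865 + 3.6514 = 8.738 km/s.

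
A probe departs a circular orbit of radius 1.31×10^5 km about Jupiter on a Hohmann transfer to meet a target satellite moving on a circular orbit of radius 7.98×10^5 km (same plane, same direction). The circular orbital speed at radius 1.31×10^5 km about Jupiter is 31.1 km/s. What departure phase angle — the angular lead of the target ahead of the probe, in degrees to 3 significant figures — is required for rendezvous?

φ = 100°

From the circular-orbit relation v² = μ/r at r = 1.31×10^5 km: μ = v²r = (31.1)² × 1.31×10^5 = 1.26705×10^8 km³/s².
Semi-major axis of the transfer orbit: a_t = (1.310×10^5 + 7.980×10^5)/2 = 4.645×10^5 km.
Transfer time t = π√(a_t³/μ) = 88360 s.
The target's mean motion on its circular orbit is ω₂ = √(μ/r₂³) = 1.579×10^-5 rad/s.
Angle swept by the target during transfer: ω₂·t = 1.3952 rad = 79.94°.
The probe traverses 180° on the transfer ellipse, so the target must lead by 180° − 79.94° = 100°.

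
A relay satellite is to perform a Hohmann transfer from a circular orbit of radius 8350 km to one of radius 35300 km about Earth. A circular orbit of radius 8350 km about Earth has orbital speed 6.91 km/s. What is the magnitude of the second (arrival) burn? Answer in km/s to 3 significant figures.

From the circular-orbit relation v² = μ/r at r = 8350 km: μ = v²r = (6.91)² × 8350 = 3.98697×10^5 km³/s².
The Hohmann ellipse has a_t = (r₁ + r₂)/2 = 21825 km.
On the circular orbit at r = 35300 km, v_c = √(μ/r) = 3.361 km/s.
Vis-viva on the transfer ellipse at r = 35300 km gives v_t = √[μ(2/r − 1/a_t)] = 2.079 km/s.
Δv₂ = |v_t − v_c| = |2.079 − 3.361| = 1.282 km/s.

Δv₂ = 1.28 km/s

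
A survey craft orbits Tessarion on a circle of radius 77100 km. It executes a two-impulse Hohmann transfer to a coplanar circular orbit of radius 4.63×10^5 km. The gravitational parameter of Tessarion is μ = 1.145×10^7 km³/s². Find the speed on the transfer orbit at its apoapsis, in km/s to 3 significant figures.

v = 2.66 km/s

The Hohmann ellipse has a_t = (r₁ + r₂)/2 = 2.7005×10^5 km.
At apoapsis, r = 4.630×10^5 km.
Vis-viva: v = √[μ(2/r − 1/a_t)] = √[1.145×10^7 × (2/4.630×10^5 − 1/2.7005×10^5)] = 2.657 km/s.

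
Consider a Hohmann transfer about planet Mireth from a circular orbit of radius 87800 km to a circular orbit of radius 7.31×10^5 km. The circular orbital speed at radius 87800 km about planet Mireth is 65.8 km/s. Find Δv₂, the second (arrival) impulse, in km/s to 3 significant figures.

Δv₂ = 12.2 km/s

From the circular-orbit relation v² = μ/r at r = 87800 km: μ = v²r = (65.8)² × 87800 = 3.80142×10^8 km³/s².
The Hohmann ellipse has a_t = (r₁ + r₂)/2 = 4.094×10^5 km.
Circular speed at r = 7.310×10^5 km: v_c = √(μ/r) = 22.80 km/s.
Transfer-orbit speed at the same r (vis-viva, a = a_t): v_t = √[μ(2/r − 1/a_t)] = 10.56 km/s.
Δv₂ = |v_t − v_c| = |10.56 − 22.80| = 12.24 km/s.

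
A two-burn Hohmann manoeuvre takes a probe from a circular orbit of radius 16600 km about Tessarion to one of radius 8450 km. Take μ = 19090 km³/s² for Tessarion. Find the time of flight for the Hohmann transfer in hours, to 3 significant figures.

t = 8.85 hours

Transfer-ellipse semi-major axis a_t = (r₁ + r₂)/2 = (16600 + 8450)/2 = 12525 km.
Transfer time t = π√(a_t³/μ) = π√((12525)³ / 19090) = 31870 s.
Converting: 31870 s ÷ 3600 s/hour = 8.85 hours.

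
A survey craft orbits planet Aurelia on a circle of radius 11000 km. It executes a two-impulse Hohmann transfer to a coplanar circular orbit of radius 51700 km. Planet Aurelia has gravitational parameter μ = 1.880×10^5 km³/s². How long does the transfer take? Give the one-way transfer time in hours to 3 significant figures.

t = 11.2 hours

Transfer-ellipse semi-major axis a_t = (r₁ + r₂)/2 = (11000 + 51700)/2 = 31350 km.
Half the transfer-orbit period gives t = π√(a_t³/μ) = 40220 s.
Converting: 40220 s ÷ 3600 s/hour = 11.2 hours.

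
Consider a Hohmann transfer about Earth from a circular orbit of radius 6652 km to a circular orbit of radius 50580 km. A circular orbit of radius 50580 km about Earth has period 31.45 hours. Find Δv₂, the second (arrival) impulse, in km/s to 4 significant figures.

From Kepler's third law T² = 4π²r³/μ at r = 50580 km, T = 31.45 hours = 31.45 × 3600 s = 1.1322×10^5 s: μ = 4π²r³/T² = 3.98520×10^5 km³/s².
Semi-major axis of the transfer orbit: a_t = (6652 + 50580)/2 = 28616 km.
On the circular orbit at r = 50580 km, v_c = √(μ/r) = 2.807 km/s.
Transfer-orbit speed at the same r (vis-viva, a = a_t): v_t = √[μ(2/r − 1/a_t)] = 1.353 km/s.
Δv₂ = |v_t − v_c| = |1.353 − 2.807| = 1.454 km/s.

Δv₂ = 1.454 km/s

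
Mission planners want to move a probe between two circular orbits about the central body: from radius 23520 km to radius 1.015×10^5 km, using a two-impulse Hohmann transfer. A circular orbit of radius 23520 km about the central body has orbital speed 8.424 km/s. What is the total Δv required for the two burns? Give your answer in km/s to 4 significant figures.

From the circular-orbit relation v² = μ/r at r = 23520 km: μ = v²r = (8.424)² × 23520 = 1.66907×10^6 km³/s².
Semi-major axis of the transfer orbit: a_t = (23520 + 1.015×10^5)/2 = 62510 km.
Circular speed at r₁: v₁ = √(μ/r₁) = √(1.66907×10^6/23520) = 8.4240 km/s.
On the transfer ellipse at r₁, vis-viva gives v_p = √[μ(2/r₁ − 1/a_t)] = 10.734 km/s.
First burn Δv₁ = |v_p − v₁| = 2.310 km/s.
At r₂, v₂ = √(μ/r₂) = 4.055 km/s.
Transfer-orbit speed at r₂: v_a = √[μ(2/r₂ − 1/a_t)] = 2.487 km/s.
Second burn Δv₂ = |v₂ − v_a| = 1.568 km/s.
Δv = Δv₁ + Δv₂ = 2.310 + 1.568 = 3.878 km/s.

Δv = 3.878 km/s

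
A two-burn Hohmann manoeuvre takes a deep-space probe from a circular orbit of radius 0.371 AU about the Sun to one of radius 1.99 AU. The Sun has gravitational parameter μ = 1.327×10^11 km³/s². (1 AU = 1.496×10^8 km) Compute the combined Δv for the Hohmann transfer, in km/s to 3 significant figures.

In km: r₁ = 0.371 × 1.496×10^8 = 5.55016×10^7 km; r₂ = 1.99 × 1.496×10^8 = 2.97704×10^8 km.
Semi-major axis of the transfer orbit: a_t = (5.55016×10^7 + 2.97704×10^8)/2 = 1.766028×10^8 km.
Circular speed at r₁: v₁ = √(μ/r₁) = √(1.327×10^11/5.55016×10^7) = 48.90 km/s.
Transfer-orbit speed at r₁ (vis-viva equation): v_p = √[μ(2/r₁ − 1/a_t)] = 63.49 km/s.
First burn Δv₁ = |v_p − v₁| = 14.59 km/s.
Circular speed at r₂: v₂ = √(μ/r₂) = 21.113 km/s.
Transfer-orbit speed at r₂: v_a = √[μ(2/r₂ − 1/a_t)] = 11.836 km/s.
Second burn Δv₂ = |v₂ − v_a| = 9.277 km/s.
Δv = Δv₁ + Δv₂ = 14.59 + 9.277 = 23.87 km/s.

Δv = 23.9 km/s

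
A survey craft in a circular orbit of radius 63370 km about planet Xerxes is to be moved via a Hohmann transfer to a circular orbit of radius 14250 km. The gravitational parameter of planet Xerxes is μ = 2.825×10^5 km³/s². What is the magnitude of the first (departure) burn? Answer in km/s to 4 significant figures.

Δv₁ = 0.8320 km/s

The Hohmann ellipse has a_t = (r₁ + r₂)/2 = 38810 km.
On the circular orbit at r = 63370 km, v_c = √(μ/r) = 2.111 km/s.
Vis-viva on the transfer ellipse at r = 63370 km gives v_t = √[μ(2/r − 1/a_t)] = 1.279 km/s.
Δv₁ = |v_t − v_c| = |1.279 − 2.111| = 0.8320 km/s.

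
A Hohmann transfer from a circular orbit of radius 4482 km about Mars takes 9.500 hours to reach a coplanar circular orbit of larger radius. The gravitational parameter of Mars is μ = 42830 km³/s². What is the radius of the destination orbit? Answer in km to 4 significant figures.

Transfer time t = 9.500 hours = 34200 s, and t = π√(a_t³/μ).
So a_t = (μ t²/π²)^(1/3) = (42830 × (34200)² / π²)^(1/3) = 17186 km.
Since a_t = (r₁ + r₂)/2, r₂ = 2a_t − r₁ = 2×17186 − 4482 = 29890 km.

r₂ = 29890 km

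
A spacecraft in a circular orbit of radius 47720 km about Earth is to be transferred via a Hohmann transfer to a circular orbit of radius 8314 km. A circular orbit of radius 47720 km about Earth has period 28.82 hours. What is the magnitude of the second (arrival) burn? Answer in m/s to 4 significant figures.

From Kepler's third law T² = 4π²r³/μ at r = 47720 km, T = 28.82 hours = 28.82 × 3600 s = 1.03752×10^5 s: μ = 4π²r³/T² = 3.98536×10^5 km³/s².
Transfer-ellipse semi-major axis a_t = (r₁ + r₂)/2 = (47720 + 8314)/2 = 28017 km.
On the circular orbit at r = 8314 km, v_c = √(μ/r) = 6.924 km/s.
Vis-viva on the transfer ellipse at r = 8314 km gives v_t = √[μ(2/r − 1/a_t)] = 9.036 km/s.
Δv₂ = |v_t − v_c| = |9.036 − 6.924| = 2.112 km/s.

Δv₂ = 2112 m/s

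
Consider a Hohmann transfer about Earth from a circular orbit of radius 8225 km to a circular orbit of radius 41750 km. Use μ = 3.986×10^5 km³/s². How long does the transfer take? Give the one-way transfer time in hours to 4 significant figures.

Transfer-ellipse semi-major axis a_t = (r₁ + r₂)/2 = (8225 + 41750)/2 = 24987.5 km.
Transfer time t = π√(a_t³/μ) = π√((24987.5)³ / 3.986×10^5) = 19655 s.
Converting: 19655 s ÷ 3600 s/hour = 5.460 hours.

t = 5.460 hours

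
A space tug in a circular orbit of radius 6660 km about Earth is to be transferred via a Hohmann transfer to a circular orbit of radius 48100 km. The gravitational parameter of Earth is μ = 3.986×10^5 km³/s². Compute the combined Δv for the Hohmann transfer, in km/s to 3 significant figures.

Transfer-ellipse semi-major axis a_t = (r₁ + r₂)/2 = (6660 + 48100)/2 = 27380 km.
Circular speed at r₁: v₁ = √(μ/r₁) = √(3.986×10^5/6660) = 7.7363 km/s.
Transfer-orbit speed at r₁ (vis-viva): v_p = √[μ(2/r₁ − 1/a_t)] = 10.254 km/s.
First burn Δv₁ = |v_p − v₁| = 2.518 km/s.
Circular speed at r₂: v₂ = √(μ/r₂) = 2.879 km/s.
Transfer-orbit speed at r₂: v_a = √[μ(2/r₂ − 1/a_t)] = 1.420 km/s.
Second burn Δv₂ = |v₂ − v_a| = 1.459 km/s.
Total Δv = Δv₁ + Δv₂ = 3.977 km/s.

Δv = 3.98 km/s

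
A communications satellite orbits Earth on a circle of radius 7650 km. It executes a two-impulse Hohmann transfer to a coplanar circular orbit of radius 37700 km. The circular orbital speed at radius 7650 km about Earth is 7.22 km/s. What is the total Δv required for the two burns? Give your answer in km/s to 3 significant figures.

From the circular-orbit relation v² = μ/r at r = 7650 km: μ = v²r = (7.22)² × 7650 = 3.98782×10^5 km³/s².
Transfer-ellipse semi-major axis a_t = (r₁ + r₂)/2 = (7650 + 37700)/2 = 22675 km.
Circular speed at r₁: v₁ = √(μ/r₁) = √(3.98782×10^5/7650) = 7.220 km/s.
On the transfer ellipse at r₁, vis-viva equation gives v_p = √[μ(2/r₁ − 1/a_t)] = 9.310 km/s.
First burn Δv₁ = |v_p − v₁| = 2.090 km/s.
Circular speed at r₂: v₂ = √(μ/r₂) = 3.252 km/s.
Transfer-orbit speed at r₂: v_a = √[μ(2/r₂ − 1/a_t)] = 1.889 km/s.
Second burn Δv₂ = |v₂ − v_a| = 1.363 km/s.
Δv = Δv₁ + Δv₂ = 2.090 + 1.363 = 3.453 km/s.

Δv = 3.45 km/s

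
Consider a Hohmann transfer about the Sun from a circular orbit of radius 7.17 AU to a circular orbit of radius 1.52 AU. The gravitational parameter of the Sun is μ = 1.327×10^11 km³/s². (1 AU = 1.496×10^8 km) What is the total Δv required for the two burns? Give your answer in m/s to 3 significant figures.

Δv = 11400 m/s

In km: r₁ = 7.17 × 1.496×10^8 = 1.072632×10^9 km; r₂ = 1.52 × 1.496×10^8 = 2.27392×10^8 km.
Semi-major axis of the transfer orbit: a_t = (1.072632×10^9 + 2.27392×10^8)/2 = 6.50012×10^8 km.
Circular speed at r₁: v₁ = √(μ/r₁) = √(1.327×10^11/1.072632×10^9) = 11.123 km/s.
On the transfer ellipse at r₁, v² = μ(2/r − 1/a) gives v_a = √[μ(2/r₁ − 1/a_t)] = 6.5787 km/s.
First burn Δv₁ = |v_a − v₁| = 4.544 km/s.
Circular speed at r₂: v₂ = √(μ/r₂) = 24.157 km/s.
Transfer-orbit speed at r₂: v_p = √[μ(2/r₂ − 1/a_t)] = 31.032 km/s.
Second burn Δv₂ = |v₂ − v_p| = 6.875 km/s.
Δv = Δv₁ + Δv₂ = 4.544 + 6.875 = 11.42 km/s.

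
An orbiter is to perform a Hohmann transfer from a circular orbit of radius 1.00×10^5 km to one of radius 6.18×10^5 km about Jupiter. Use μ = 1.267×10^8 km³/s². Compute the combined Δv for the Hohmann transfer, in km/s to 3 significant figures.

The Hohmann ellipse has a_t = (r₁ + r₂)/2 = 3.590×10^5 km.
Circular speed at r₁: v₁ = √(μ/r₁) = √(1.267×10^8/1.000×10^5) = 35.59 km/s.
On the transfer ellipse at r₁, vis-viva gives v_p = √[μ(2/r₁ − 1/a_t)] = 46.70 km/s.
First burn Δv₁ = |v_p − v₁| = 11.11 km/s.
At r₂, v₂ = √(μ/r₂) = 14.318 km/s.
Transfer-orbit speed at r₂: v_a = √[μ(2/r₂ − 1/a_t)] = 7.5570 km/s.
Second burn Δv₂ = |v₂ − v_a| = 6.761 km/s.
Total Δv = Δv₁ + Δv₂ = 17.87 km/s.

Δv = 17.9 km/s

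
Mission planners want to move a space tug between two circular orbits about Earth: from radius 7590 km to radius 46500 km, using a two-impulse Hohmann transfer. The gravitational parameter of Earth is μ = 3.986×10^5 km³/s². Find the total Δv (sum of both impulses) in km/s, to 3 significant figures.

Δv = 3.63 km/s

The Hohmann ellipse has a_t = (r₁ + r₂)/2 = 27045 km.
At r₁ the circular-orbit speed is v₁ = √(μ/r₁) = 7.2468 km/s.
Transfer-orbit speed at r₁ (v² = μ(2/r − 1/a)): v_p = √[μ(2/r₁ − 1/a_t)] = 9.5023 km/s.
First burn Δv₁ = |v_p − v₁| = 2.2555 km/s.
At r₂, v₂ = √(μ/r₂) = 2.9278 km/s.
Transfer-orbit speed at r₂: v_a = √[μ(2/r₂ − 1/a_t)] = 1.5510 km/s.
Second burn Δv₂ = |v₂ − v_a| = 1.3768 km/s.
Δv = Δv₁ + Δv₂ = 2.2555 + 1.3768 = 3.632 km/s.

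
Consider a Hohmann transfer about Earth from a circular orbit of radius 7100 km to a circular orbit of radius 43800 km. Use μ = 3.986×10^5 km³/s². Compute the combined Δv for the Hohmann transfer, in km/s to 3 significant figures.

Semi-major axis of the transfer orbit: a_t = (7100 + 43800)/2 = 25450 km.
Circular speed at r₁: v₁ = √(μ/r₁) = √(3.986×10^5/7100) = 7.493 km/s.
On the transfer ellipse at r₁, vis-viva gives v_p = √[μ(2/r₁ − 1/a_t)] = 9.830 km/s.
First burn Δv₁ = |v_p − v₁| = 2.337 km/s.
Circular speed at r₂: v₂ = √(μ/r₂) = 3.0167 km/s.
Transfer-orbit speed at r₂: v_a = √[μ(2/r₂ − 1/a_t)] = 1.5934 km/s.
Second burn Δv₂ = |v₂ − v_a| = 1.423 km/s.
Total Δv = Δv₁ + Δv₂ = 3.760 km/s.

Δv = 3.76 km/s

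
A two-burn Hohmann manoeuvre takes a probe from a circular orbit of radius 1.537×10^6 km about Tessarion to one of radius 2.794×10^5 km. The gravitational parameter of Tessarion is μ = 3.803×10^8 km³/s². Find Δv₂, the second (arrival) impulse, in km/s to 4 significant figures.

Δv₂ = 11.10 km/s

Semi-major axis of the transfer orbit: a_t = (1.537×10^6 + 2.794×10^5)/2 = 9.082×10^5 km.
Circular speed at r = 2.794×10^5 km: v_c = √(μ/r) = 36.894 km/s.
Vis-viva on the transfer ellipse at r = 2.794×10^5 km gives v_t = √[μ(2/r − 1/a_t)] = 47.995 km/s.
Δv₂ = |v_t − v_c| = |47.995 − 36.894| = 11.10 km/s.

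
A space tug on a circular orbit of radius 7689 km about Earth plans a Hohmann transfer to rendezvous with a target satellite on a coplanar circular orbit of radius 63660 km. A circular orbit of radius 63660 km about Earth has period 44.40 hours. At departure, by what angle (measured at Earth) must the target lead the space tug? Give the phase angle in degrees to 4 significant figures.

φ = 104.5°

From Kepler's third law T² = 4π²r³/μ at r = 63660 km, T = 44.40 hours = 44.40 × 3600 s = 1.5984×10^5 s: μ = 4π²r³/T² = 3.98647×10^5 km³/s².
The Hohmann ellipse has a_t = (r₁ + r₂)/2 = 35674.5 km.
Transfer time t = π√(a_t³/μ) = 33527 s.
The target's mean motion on its circular orbit is ω₂ = √(μ/r₂³) = 3.9309×10^-5 rad/s.
Angle swept by the target during transfer: ω₂·t = 1.3179 rad = 75.51°.
The space tug traverses 180° on the transfer ellipse, so the target must lead by 180° − 75.51° = 104.5°.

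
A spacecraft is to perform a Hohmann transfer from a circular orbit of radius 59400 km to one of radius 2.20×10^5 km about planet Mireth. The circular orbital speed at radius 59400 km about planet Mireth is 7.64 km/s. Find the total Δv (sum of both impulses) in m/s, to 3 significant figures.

From the circular-orbit relation v² = μ/r at r = 59400 km: μ = v²r = (7.64)² × 59400 = 3.46715×10^6 km³/s².
Semi-major axis of the transfer orbit: a_t = (59400 + 2.200×10^5)/2 = 1.397×10^5 km.
Circular speed at r₁: v₁ = √(μ/r₁) = √(3.46715×10^6/59400) = 7.640 km/s.
On the transfer ellipse at r₁, vis-viva equation gives v_p = √[μ(2/r₁ − 1/a_t)] = 9.588 km/s.
First burn Δv₁ = |v_p − v₁| = 1.948 km/s.
At r₂, v₂ = √(μ/r₂) = 3.970 km/s.
Transfer-orbit speed at r₂: v_a = √[μ(2/r₂ − 1/a_t)] = 2.589 km/s.
Second burn Δv₂ = |v₂ − v_a| = 1.381 km/s.
Total Δv = Δv₁ + Δv₂ = 3.329 km/s.

Δv = 3330 m/s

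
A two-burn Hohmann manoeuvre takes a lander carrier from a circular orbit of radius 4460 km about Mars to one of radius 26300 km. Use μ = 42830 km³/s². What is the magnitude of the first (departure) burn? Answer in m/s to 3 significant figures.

Transfer-ellipse semi-major axis a_t = (r₁ + r₂)/2 = (4460 + 26300)/2 = 15380 km.
On the circular orbit at r = 4460 km, v_c = √(μ/r) = 3.098893 km/s.
Vis-viva on the transfer ellipse at r = 4460 km gives v_t = √[μ(2/r − 1/a_t)] = 4.052344 km/s.
Δv₁ = |v_t − v_c| = |4.052344 − 3.098893| = 0.9535 km/s.

Δv₁ = 953 m/s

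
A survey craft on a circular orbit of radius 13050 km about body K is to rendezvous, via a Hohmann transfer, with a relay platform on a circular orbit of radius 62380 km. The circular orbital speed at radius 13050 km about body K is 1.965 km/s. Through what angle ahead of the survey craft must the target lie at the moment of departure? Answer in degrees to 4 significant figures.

φ = 95.38°

From the circular-orbit relation v² = μ/r at r = 13050 km: μ = v²r = (1.965)² × 13050 = 50389.0 km³/s².
Semi-major axis of the transfer orbit: a_t = (13050 + 62380)/2 = 37715 km.
Transfer time t = π√(a_t³/μ) = 1.02507×10^5 s.
The target's mean motion on its circular orbit is ω₂ = √(μ/r₂³) = 1.44079×10^-5 rad/s.
Angle swept by the target during transfer: ω₂·t = 1.4769 rad = 84.62°.
The survey craft traverses 180° on the transfer ellipse, so the target must lead by 180° − 84.62° = 95.38°.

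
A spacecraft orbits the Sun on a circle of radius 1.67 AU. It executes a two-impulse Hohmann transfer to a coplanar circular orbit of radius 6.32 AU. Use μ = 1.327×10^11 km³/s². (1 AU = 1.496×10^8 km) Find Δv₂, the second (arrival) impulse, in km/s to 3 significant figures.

Δv₂ = 4.19 km/s

In km: r₁ = 1.67 × 1.496×10^8 = 2.49832×10^8 km; r₂ = 6.32 × 1.496×10^8 = 9.45472×10^8 km.
The Hohmann ellipse has a_t = (r₁ + r₂)/2 = 5.97652×10^8 km.
On the circular orbit at r = 9.45472×10^8 km, v_c = √(μ/r) = 11.847 km/s.
Transfer-orbit speed at the same r (vis-viva, a = a_t): v_t = √[μ(2/r − 1/a_t)] = 7.6597 km/s.
Δv₂ = |v_t − v_c| = |7.6597 − 11.847| = 4.187 km/s.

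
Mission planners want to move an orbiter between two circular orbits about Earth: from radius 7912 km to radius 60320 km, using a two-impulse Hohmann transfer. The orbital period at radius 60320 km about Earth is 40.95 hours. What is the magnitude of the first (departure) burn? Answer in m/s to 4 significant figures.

From Kepler's third law T² = 4π²r³/μ at r = 60320 km, T = 40.95 hours = 40.95 × 3600 s = 1.4742×10^5 s: μ = 4π²r³/T² = 3.98686×10^5 km³/s².
Semi-major axis of the transfer orbit: a_t = (7912 + 60320)/2 = 34116 km.
Circular speed at r = 7912 km: v_c = √(μ/r) = 7.099 km/s.
Vis-viva on the transfer ellipse at r = 7912 km gives v_t = √[μ(2/r − 1/a_t)] = 9.439 km/s.
Δv₁ = |v_t − v_c| = |9.439 − 7.099| = 2.340 km/s.

Δv₁ = 2340 m/s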